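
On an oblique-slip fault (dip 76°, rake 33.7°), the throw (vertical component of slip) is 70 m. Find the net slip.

dip-slip = throw / sin(dip) = 70 / sin(76°) = 72.14 m
net slip = dip-slip / sin(rake) = 72.14 / sin(33.7°) = 130 m

130 m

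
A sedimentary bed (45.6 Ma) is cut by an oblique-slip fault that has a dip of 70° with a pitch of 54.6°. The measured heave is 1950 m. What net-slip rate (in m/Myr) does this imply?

dip-slip = heave / cos(dip) = 1950 / cos(70°) = 5701 m
net slip = dip-slip / sin(rake) = 5701 / sin(54.6°) = 6995 m
rate = 6995 m / 45.6 Ma = 0.000153 m/yr = 153 m/Myr

153 m/Myr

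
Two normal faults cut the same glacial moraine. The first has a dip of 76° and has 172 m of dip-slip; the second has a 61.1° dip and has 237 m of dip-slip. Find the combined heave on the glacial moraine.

156 m

heave_A = 172 × cos(76°) = 41.61 m
heave_B = 237 × cos(61.1°) = 114.5 m
total = 41.61 + 114.5 = 156 m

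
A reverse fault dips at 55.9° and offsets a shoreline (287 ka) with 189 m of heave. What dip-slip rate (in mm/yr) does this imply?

dip-slip = heave / cos(dip) = 189 m / cos(55.9°) = 337.1 m
rate = 337.1 m / 287 ka = 0.00117 m/yr = 1.17 mm/yr

1.17 mm/yr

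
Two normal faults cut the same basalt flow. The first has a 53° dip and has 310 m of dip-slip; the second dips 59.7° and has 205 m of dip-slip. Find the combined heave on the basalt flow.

290 m

heave_A = 310 × cos(53°) = 186.6 m
heave_B = 205 × cos(59.7°) = 103.4 m
total = 186.6 + 103.4 = 290 m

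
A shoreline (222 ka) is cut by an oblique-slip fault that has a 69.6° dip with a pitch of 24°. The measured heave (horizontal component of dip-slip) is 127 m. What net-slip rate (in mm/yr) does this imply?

4.04 mm/yr

dip-slip = heave / cos(dip) = 127 / cos(69.6°) = 364.3 m
net slip = dip-slip / sin(rake) = 364.3 / sin(24°) = 895.8 m
rate = 895.8 m / 222 ka = 0.00404 m/yr = 4.04 mm/yr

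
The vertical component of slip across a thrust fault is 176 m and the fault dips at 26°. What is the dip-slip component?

dip-slip = throw / sin(dip) = 176 / sin(26°) = 401 m

401 m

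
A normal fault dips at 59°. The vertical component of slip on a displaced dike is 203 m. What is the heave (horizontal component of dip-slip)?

heave = throw / tan(dip) = 203 / tan(59°) = 122 m

122 m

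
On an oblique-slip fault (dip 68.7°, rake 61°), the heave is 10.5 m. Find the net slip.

dip-slip = heave / cos(dip) = 10.5 / cos(68.7°) = 28.91 m
net slip = dip-slip / sin(rake) = 28.91 / sin(61°) = 33 m

33 m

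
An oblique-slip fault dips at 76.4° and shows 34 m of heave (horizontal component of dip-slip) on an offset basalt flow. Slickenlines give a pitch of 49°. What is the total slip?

192 m

dip-slip = heave / cos(dip) = 34 / cos(76.4°) = 144.6 m
net slip = dip-slip / sin(rake) = 144.6 / sin(49°) = 192 m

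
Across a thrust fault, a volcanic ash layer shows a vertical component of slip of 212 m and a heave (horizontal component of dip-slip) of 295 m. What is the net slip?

net slip = √(throw² + heave²) = √(212² + 295²) = 363 m

363 m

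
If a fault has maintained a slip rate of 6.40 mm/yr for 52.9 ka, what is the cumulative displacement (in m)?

slip = rate × time = 6.40 mm/yr × 52.9 ka = 339 m

339 m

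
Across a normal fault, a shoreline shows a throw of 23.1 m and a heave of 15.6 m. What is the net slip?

net slip = √(throw² + heave²) = √(23.1² + 15.6²) = 27.9 m

27.9 m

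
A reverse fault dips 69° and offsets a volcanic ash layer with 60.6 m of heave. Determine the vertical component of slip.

158 m

throw = heave × tan(dip) = 60.6 × tan(69°) = 158 m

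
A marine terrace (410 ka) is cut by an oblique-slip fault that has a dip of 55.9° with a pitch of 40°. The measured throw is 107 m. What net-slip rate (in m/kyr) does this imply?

dip-slip = throw / sin(dip) = 107 / sin(55.9°) = 129.2 m
net slip = dip-slip / sin(rake) = 129.2 / sin(40°) = 201 m
rate = 201 m / 410 ka = 0.000490 m/yr = 0.490 m/kyr

0.490 m/kyr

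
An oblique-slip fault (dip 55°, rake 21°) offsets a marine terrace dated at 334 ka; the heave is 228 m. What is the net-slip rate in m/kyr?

dip-slip = heave / cos(dip) = 228 / cos(55°) = 397.5 m
net slip = dip-slip / sin(rake) = 397.5 / sin(21°) = 1109 m
rate = 1109 m / 334 ka = 0.00332 m/yr = 3.32 m/kyr

3.32 m/kyr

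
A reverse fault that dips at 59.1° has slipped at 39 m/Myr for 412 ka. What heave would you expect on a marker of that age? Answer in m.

dip-slip = rate × time = 39 m/Myr × 412 ka = 16.07 m
heave = dip-slip × cos(dip) = 16.07 × cos(59.1°) = 8.25 m

8.25 m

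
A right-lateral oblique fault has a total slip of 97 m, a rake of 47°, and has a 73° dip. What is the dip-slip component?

dip-slip = net slip × sin(rake) = 97 m × sin(47°) = 70.9 m

70.9 m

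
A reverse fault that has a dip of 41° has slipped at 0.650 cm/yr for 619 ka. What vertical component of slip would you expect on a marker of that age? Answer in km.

dip-slip = rate × time = 0.650 cm/yr × 619 ka = 4024 m
throw = dip-slip × sin(dip) = 4024 × sin(41°) = 2640 m = 2.64 km

2.64 km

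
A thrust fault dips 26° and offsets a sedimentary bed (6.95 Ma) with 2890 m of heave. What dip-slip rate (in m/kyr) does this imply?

dip-slip = heave / cos(dip) = 2890 m / cos(26°) = 3215 m
rate = 3215 m / 6.95 Ma = 0.000463 m/yr = 0.463 m/kyr

0.463 m/kyr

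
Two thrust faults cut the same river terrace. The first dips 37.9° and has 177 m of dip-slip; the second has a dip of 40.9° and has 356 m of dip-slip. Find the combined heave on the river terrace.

409 m

heave_A = 177 × cos(37.9°) = 139.7 m
heave_B = 356 × cos(40.9°) = 269.1 m
total = 139.7 + 269.1 = 409 m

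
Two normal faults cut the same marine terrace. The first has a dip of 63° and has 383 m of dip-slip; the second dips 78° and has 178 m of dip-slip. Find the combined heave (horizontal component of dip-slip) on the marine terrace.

211 m

heave_A = 383 × cos(63°) = 173.9 m
heave_B = 178 × cos(78°) = 37.01 m
total = 173.9 + 37.01 = 211 m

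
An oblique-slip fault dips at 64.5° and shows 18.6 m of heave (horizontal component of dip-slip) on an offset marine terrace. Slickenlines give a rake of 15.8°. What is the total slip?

159 m

dip-slip = heave / cos(dip) = 18.6 / cos(64.5°) = 43.20 m
net slip = dip-slip / sin(rake) = 43.20 / sin(15.8°) = 159 m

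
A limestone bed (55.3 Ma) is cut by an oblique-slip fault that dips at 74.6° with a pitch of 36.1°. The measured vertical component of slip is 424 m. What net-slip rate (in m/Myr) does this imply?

13.5 m/Myr

dip-slip = throw / sin(dip) = 424 / sin(74.6°) = 439.8 m
net slip = dip-slip / sin(rake) = 439.8 / sin(36.1°) = 746.4 m
rate = 746.4 m / 55.3 Ma = 0.0000135 m/yr = 13.5 m/Myr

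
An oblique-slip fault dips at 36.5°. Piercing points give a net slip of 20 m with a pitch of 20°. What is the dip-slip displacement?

6.84 m

dip-slip = net slip × sin(rake) = 20 m × sin(20°) = 6.84 m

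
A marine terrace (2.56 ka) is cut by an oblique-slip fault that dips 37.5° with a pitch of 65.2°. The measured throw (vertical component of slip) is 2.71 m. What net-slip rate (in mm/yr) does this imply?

1.92 mm/yr

dip-slip = throw / sin(dip) = 2.71 / sin(37.5°) = 4.452 m
net slip = dip-slip / sin(rake) = 4.452 / sin(65.2°) = 4.904 m
rate = 4.904 m / 2.56 ka = 0.00192 m/yr = 1.92 mm/yr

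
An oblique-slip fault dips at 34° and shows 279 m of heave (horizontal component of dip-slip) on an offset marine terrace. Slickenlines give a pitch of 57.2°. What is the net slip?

400 m

dip-slip = heave / cos(dip) = 279 / cos(34°) = 336.5 m
net slip = dip-slip / sin(rake) = 336.5 / sin(57.2°) = 400 m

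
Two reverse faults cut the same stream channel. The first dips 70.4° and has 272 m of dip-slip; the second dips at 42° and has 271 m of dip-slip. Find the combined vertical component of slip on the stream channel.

throw_A = 272 × sin(70.4°) = 256.2 m
throw_B = 271 × sin(42°) = 181.3 m
total = 256.2 + 181.3 = 438 m

438 m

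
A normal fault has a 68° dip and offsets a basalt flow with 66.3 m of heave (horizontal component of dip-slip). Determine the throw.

164 m

throw = heave × tan(dip) = 66.3 × tan(68°) = 164 m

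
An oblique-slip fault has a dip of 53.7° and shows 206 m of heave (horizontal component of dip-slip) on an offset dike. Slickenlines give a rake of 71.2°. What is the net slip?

dip-slip = heave / cos(dip) = 206 / cos(53.7°) = 348 m
net slip = dip-slip / sin(rake) = 348 / sin(71.2°) = 368 m

368 m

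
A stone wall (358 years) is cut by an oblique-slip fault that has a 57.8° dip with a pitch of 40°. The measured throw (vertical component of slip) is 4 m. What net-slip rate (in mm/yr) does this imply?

dip-slip = throw / sin(dip) = 4 / sin(57.8°) = 4.727 m
net slip = dip-slip / sin(rake) = 4.727 / sin(40°) = 7.354 m
rate = 7.354 m / 358 years = 0.0205 m/yr = 20.5 mm/yr

20.5 mm/yr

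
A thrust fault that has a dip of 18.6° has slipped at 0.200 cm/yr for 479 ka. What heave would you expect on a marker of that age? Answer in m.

dip-slip = rate × time = 0.200 cm/yr × 479 ka = 958 m
heave = dip-slip × cos(dip) = 958 × cos(18.6°) = 908 m

908 m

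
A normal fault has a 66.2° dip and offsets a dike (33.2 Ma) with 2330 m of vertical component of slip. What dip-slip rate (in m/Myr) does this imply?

dip-slip = throw / sin(dip) = 2330 m / sin(66.2°) = 2547 m
rate = 2547 m / 33.2 Ma = 0.0000767 m/yr = 76.7 m/Myr

76.7 m/Myr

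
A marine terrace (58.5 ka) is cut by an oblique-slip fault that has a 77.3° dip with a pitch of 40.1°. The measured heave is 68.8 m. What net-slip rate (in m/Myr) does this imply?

8310 m/Myr

dip-slip = heave / cos(dip) = 68.8 / cos(77.3°) = 312.9 m
net slip = dip-slip / sin(rake) = 312.9 / sin(40.1°) = 485.8 m
rate = 485.8 m / 58.5 ka = 0.00831 m/yr = 8310 m/Myr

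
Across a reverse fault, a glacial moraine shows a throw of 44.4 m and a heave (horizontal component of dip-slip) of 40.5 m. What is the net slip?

60.1 m

net slip = √(throw² + heave²) = √(44.4² + 40.5²) = 60.1 m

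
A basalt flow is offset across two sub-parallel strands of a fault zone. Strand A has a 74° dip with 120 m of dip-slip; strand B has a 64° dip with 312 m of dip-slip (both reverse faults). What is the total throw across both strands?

throw_A = 120 × sin(74°) = 115.4 m
throw_B = 312 × sin(64°) = 280.4 m
total = 115.4 + 280.4 = 396 m

396 m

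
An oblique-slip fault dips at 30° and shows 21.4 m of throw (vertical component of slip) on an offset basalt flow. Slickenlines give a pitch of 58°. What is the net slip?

50.5 m

dip-slip = throw / sin(dip) = 21.4 / sin(30°) = 42.80 m
net slip = dip-slip / sin(rake) = 42.80 / sin(58°) = 50.5 m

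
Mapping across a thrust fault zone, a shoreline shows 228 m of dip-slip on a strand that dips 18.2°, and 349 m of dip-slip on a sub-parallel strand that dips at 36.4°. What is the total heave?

498 m

heave_A = 228 × cos(18.2°) = 216.6 m
heave_B = 349 × cos(36.4°) = 280.9 m
total = 216.6 + 280.9 = 498 m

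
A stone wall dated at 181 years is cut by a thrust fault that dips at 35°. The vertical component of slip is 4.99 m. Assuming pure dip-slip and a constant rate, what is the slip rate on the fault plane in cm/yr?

4.81 cm/yr

dip-slip = throw / sin(dip) = 4.99 m / sin(35°) = 8.700 m
rate = 8.700 m / 181 years = 0.0481 m/yr = 4.81 cm/yr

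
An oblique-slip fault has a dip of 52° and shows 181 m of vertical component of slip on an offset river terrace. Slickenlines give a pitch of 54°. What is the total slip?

dip-slip = throw / sin(dip) = 181 / sin(52°) = 229.7 m
net slip = dip-slip / sin(rake) = 229.7 / sin(54°) = 284 m

284 m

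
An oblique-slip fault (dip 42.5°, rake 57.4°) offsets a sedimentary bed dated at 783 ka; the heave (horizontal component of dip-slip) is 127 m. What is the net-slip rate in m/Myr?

dip-slip = heave / cos(dip) = 127 / cos(42.5°) = 172.3 m
net slip = dip-slip / sin(rake) = 172.3 / sin(57.4°) = 204.5 m
rate = 204.5 m / 783 ka = 0.000261 m/yr = 261 m/Myr

261 m/Myr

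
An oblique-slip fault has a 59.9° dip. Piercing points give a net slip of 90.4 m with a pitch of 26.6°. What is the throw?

dip-slip = net slip × sin(rake) = 90.4 m × sin(26.6°) = 40.48 m
throw = dip-slip × sin(dip) = 40.48 × sin(59.9°) = 35 m

35 m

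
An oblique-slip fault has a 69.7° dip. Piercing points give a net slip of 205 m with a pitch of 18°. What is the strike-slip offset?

strike-slip = net slip × cos(rake) = 205 m × cos(18°) = 195 m

195 m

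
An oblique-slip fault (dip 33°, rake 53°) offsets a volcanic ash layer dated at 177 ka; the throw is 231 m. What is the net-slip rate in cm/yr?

dip-slip = throw / sin(dip) = 231 / sin(33°) = 424.1 m
net slip = dip-slip / sin(rake) = 424.1 / sin(53°) = 531.1 m
rate = 531.1 m / 177 ka = 0.00300 m/yr = 0.300 cm/yr

0.300 cm/yr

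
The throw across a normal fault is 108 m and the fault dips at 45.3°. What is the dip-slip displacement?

152 m

dip-slip = throw / sin(dip) = 108 / sin(45.3°) = 152 m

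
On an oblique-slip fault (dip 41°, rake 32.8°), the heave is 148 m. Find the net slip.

362 m

dip-slip = heave / cos(dip) = 148 / cos(41°) = 196.1 m
net slip = dip-slip / sin(rake) = 196.1 / sin(32.8°) = 362 m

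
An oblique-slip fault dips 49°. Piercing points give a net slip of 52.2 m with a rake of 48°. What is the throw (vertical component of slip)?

dip-slip = net slip × sin(rake) = 52.2 m × sin(48°) = 38.79 m
throw = dip-slip × sin(dip) = 38.79 × sin(49°) = 29.3 m

29.3 m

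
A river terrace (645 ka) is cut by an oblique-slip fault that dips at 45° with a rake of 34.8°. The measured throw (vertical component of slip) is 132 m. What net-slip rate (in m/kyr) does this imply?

0.507 m/kyr

dip-slip = throw / sin(dip) = 132 / sin(45°) = 186.7 m
net slip = dip-slip / sin(rake) = 186.7 / sin(34.8°) = 327.1 m
rate = 327.1 m / 645 ka = 0.000507 m/yr = 0.507 m/kyr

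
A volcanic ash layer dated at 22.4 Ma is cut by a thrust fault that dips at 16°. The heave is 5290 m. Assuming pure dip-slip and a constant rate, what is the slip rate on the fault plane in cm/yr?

dip-slip = heave / cos(dip) = 5290 m / cos(16°) = 5503 m
rate = 5503 m / 22.4 Ma = 0.000246 m/yr = 0.0246 cm/yr

0.0246 cm/yr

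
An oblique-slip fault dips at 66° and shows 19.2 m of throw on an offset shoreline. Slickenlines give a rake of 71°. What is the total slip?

dip-slip = throw / sin(dip) = 19.2 / sin(66°) = 21.02 m
net slip = dip-slip / sin(rake) = 21.02 / sin(71°) = 22.2 m

22.2 m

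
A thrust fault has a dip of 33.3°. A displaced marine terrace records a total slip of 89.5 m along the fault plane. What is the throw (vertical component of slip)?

49.1 m

throw = dip-slip × sin(dip) = 89.5 m × sin(33.3°) = 49.1 m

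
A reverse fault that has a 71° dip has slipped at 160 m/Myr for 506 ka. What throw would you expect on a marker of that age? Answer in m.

76.5 m

dip-slip = rate × time = 160 m/Myr × 506 ka = 80.96 m
throw = dip-slip × sin(dip) = 80.96 × sin(71°) = 76.5 m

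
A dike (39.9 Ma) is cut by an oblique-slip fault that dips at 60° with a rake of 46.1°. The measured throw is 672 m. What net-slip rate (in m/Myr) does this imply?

dip-slip = throw / sin(dip) = 672 / sin(60°) = 776 m
net slip = dip-slip / sin(rake) = 776 / sin(46.1°) = 1077 m
rate = 1077 m / 39.9 Ma = 0.0000270 m/yr = 27 m/Myr

27 m/Myr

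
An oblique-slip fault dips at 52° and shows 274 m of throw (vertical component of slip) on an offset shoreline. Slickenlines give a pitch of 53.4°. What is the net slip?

433 m

dip-slip = throw / sin(dip) = 274 / sin(52°) = 347.7 m
net slip = dip-slip / sin(rake) = 347.7 / sin(53.4°) = 433 m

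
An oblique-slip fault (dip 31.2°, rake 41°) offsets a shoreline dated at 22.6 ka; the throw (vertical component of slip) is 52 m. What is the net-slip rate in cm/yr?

dip-slip = throw / sin(dip) = 52 / sin(31.2°) = 100.4 m
net slip = dip-slip / sin(rake) = 100.4 / sin(41°) = 153 m
rate = 153 m / 22.6 ka = 0.00677 m/yr = 0.677 cm/yr

0.677 cm/yr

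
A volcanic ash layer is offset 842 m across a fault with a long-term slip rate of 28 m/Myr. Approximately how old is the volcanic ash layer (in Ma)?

30.1 Ma

age = offset / rate = 842 m / (28 m/Myr) = 3.01e+07 yr = 30.1 Ma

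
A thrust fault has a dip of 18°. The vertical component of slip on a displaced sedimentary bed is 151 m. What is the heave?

465 m

heave = throw / tan(dip) = 151 / tan(18°) = 465 m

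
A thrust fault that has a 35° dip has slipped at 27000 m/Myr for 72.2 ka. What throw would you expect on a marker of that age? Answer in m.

dip-slip = rate × time = 27000 m/Myr × 72.2 ka = 1949 m
throw = dip-slip × sin(dip) = 1949 × sin(35°) = 1120 m

1120 m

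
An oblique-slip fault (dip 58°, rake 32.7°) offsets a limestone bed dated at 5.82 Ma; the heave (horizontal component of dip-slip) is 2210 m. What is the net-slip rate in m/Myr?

dip-slip = heave / cos(dip) = 2210 / cos(58°) = 4170 m
net slip = dip-slip / sin(rake) = 4170 / sin(32.7°) = 7720 m
rate = 7720 m / 5.82 Ma = 0.00133 m/yr = 1330 m/Myr

1330 m/Myr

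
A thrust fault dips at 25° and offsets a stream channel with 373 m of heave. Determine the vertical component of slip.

174 m

throw = heave × tan(dip) = 373 × tan(25°) = 174 m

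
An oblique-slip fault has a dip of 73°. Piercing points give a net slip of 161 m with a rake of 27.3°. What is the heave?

21.6 m

dip-slip = net slip × sin(rake) = 161 m × sin(27.3°) = 73.84 m
heave = dip-slip × cos(dip) = 73.84 × cos(73°) = 21.6 m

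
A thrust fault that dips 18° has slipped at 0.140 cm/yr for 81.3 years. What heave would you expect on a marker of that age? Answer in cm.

10.8 cm

dip-slip = rate × time = 0.140 cm/yr × 81.3 years = 0.1138 m
heave = dip-slip × cos(dip) = 0.1138 × cos(18°) = 0.108 m = 10.8 cm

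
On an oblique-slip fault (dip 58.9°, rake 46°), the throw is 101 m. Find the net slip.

164 m

dip-slip = throw / sin(dip) = 101 / sin(58.9°) = 118 m
net slip = dip-slip / sin(rake) = 118 / sin(46°) = 164 m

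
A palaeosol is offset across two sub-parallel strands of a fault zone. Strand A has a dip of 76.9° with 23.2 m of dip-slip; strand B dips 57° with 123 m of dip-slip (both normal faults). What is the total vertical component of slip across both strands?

throw_A = 23.2 × sin(76.9°) = 22.60 m
throw_B = 123 × sin(57°) = 103.2 m
total = 22.60 + 103.2 = 126 m

126 m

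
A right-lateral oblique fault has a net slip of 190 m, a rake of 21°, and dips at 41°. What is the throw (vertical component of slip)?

dip-slip = net slip × sin(rake) = 190 m × sin(21°) = 68.09 m
throw = dip-slip × sin(dip) = 68.09 × sin(41°) = 44.7 m

44.7 m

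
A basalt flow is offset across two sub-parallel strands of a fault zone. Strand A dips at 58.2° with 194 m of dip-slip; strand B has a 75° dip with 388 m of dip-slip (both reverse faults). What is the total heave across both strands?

203 m

heave_A = 194 × cos(58.2°) = 102.2 m
heave_B = 388 × cos(75°) = 100.4 m
total = 102.2 + 100.4 = 203 m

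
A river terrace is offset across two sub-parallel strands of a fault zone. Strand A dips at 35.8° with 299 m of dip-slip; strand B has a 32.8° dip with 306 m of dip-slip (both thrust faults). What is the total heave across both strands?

heave_A = 299 × cos(35.8°) = 242.5 m
heave_B = 306 × cos(32.8°) = 257.2 m
total = 242.5 + 257.2 = 500 m

500 m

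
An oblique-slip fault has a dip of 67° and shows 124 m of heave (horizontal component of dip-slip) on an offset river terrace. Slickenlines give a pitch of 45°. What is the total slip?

dip-slip = heave / cos(dip) = 124 / cos(67°) = 317.4 m
net slip = dip-slip / sin(rake) = 317.4 / sin(45°) = 449 m

449 m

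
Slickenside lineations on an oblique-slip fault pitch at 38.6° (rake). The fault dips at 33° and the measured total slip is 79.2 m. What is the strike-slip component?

61.9 m

strike-slip = net slip × cos(rake) = 79.2 m × cos(38.6°) = 61.9 m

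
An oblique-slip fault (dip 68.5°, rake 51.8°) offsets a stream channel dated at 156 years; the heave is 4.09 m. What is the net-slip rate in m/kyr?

dip-slip = heave / cos(dip) = 4.09 / cos(68.5°) = 11.16 m
net slip = dip-slip / sin(rake) = 11.16 / sin(51.8°) = 14.20 m
rate = 14.20 m / 156 years = 0.0910 m/yr = 91 m/kyr

91 m/kyr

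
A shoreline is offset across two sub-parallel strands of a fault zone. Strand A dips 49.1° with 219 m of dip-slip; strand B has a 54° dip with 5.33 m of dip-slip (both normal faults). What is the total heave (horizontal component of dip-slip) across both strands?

heave_A = 219 × cos(49.1°) = 143.4 m
heave_B = 5.33 × cos(54°) = 3.133 m
total = 143.4 + 3.133 = 147 m

147 m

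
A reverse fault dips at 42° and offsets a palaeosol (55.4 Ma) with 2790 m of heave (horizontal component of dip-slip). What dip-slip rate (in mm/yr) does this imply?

dip-slip = heave / cos(dip) = 2790 m / cos(42°) = 3754 m
rate = 3754 m / 55.4 Ma = 0.0000678 m/yr = 0.0678 mm/yr

0.0678 mm/yr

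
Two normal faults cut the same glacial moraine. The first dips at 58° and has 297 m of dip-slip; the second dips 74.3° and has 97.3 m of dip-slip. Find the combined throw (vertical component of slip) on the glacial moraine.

346 m

throw_A = 297 × sin(58°) = 251.9 m
throw_B = 97.3 × sin(74.3°) = 93.67 m
total = 251.9 + 93.67 = 346 m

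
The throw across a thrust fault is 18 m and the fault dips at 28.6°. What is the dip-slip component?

37.6 m

dip-slip = throw / sin(dip) = 18 / sin(28.6°) = 37.6 m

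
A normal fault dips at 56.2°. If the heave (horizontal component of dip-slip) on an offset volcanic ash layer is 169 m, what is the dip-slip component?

304 m

dip-slip = heave / cos(dip) = 169 / cos(56.2°) = 304 m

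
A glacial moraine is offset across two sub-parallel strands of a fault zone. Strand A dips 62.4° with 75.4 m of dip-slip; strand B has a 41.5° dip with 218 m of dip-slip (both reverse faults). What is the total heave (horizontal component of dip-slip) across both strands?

198 m

heave_A = 75.4 × cos(62.4°) = 34.93 m
heave_B = 218 × cos(41.5°) = 163.3 m
total = 34.93 + 163.3 = 198 m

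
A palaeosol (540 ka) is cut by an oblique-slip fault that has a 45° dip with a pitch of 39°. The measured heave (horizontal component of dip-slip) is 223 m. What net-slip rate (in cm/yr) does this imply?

0.0928 cm/yr

dip-slip = heave / cos(dip) = 223 / cos(45°) = 315.4 m
net slip = dip-slip / sin(rake) = 315.4 / sin(39°) = 501.1 m
rate = 501.1 m / 540 ka = 0.000928 m/yr = 0.0928 cm/yr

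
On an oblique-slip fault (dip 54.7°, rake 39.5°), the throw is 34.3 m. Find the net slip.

dip-slip = throw / sin(dip) = 34.3 / sin(54.7°) = 42.03 m
net slip = dip-slip / sin(rake) = 42.03 / sin(39.5°) = 66.1 m

66.1 m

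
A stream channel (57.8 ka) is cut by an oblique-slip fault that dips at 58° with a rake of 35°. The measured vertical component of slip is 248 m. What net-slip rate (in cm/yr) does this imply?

0.882 cm/yr

dip-slip = throw / sin(dip) = 248 / sin(58°) = 292.4 m
net slip = dip-slip / sin(rake) = 292.4 / sin(35°) = 509.8 m
rate = 509.8 m / 57.8 ka = 0.00882 m/yr = 0.882 cm/yr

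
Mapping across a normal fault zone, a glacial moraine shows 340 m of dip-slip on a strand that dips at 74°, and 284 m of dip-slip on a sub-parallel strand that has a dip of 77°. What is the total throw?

604 m

throw_A = 340 × sin(74°) = 326.8 m
throw_B = 284 × sin(77°) = 276.7 m
total = 326.8 + 276.7 = 604 m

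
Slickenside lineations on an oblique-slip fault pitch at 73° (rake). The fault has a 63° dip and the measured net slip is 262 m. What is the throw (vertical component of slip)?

dip-slip = net slip × sin(rake) = 262 m × sin(73°) = 250.6 m
throw = dip-slip × sin(dip) = 250.6 × sin(63°) = 223 m

223 m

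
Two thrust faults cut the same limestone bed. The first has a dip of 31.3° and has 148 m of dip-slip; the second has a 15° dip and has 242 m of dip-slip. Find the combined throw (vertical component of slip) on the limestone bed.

throw_A = 148 × sin(31.3°) = 76.89 m
throw_B = 242 × sin(15°) = 62.63 m
total = 76.89 + 62.63 = 140 m

140 m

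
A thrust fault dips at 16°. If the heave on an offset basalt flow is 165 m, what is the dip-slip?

dip-slip = heave / cos(dip) = 165 / cos(16°) = 172 m

172 m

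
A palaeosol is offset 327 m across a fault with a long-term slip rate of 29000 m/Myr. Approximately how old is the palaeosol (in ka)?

age = offset / rate = 327 m / (29000 m/Myr) = 11300 yr = 11.3 ka

11.3 ka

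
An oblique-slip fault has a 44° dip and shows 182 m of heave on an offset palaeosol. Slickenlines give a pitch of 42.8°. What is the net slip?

372 m

dip-slip = heave / cos(dip) = 182 / cos(44°) = 253 m
net slip = dip-slip / sin(rake) = 253 / sin(42.8°) = 372 m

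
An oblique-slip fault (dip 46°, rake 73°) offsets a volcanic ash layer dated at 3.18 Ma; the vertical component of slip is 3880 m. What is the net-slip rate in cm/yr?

dip-slip = throw / sin(dip) = 3880 / sin(46°) = 5394 m
net slip = dip-slip / sin(rake) = 5394 / sin(73°) = 5640 m
rate = 5640 m / 3.18 Ma = 0.00177 m/yr = 0.177 cm/yr

0.177 cm/yr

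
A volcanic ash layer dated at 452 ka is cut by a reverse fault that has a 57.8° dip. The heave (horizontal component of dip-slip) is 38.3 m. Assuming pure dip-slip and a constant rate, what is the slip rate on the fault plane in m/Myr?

dip-slip = heave / cos(dip) = 38.3 m / cos(57.8°) = 71.87 m
rate = 71.87 m / 452 ka = 0.000159 m/yr = 159 m/Myr

159 m/Myr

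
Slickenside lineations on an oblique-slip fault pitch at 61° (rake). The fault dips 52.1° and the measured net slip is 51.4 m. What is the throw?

dip-slip = net slip × sin(rake) = 51.4 m × sin(61°) = 44.96 m
throw = dip-slip × sin(dip) = 44.96 × sin(52.1°) = 35.5 m

35.5 m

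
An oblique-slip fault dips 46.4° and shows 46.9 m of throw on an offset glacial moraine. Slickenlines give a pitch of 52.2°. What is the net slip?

82 m

dip-slip = throw / sin(dip) = 46.9 / sin(46.4°) = 64.76 m
net slip = dip-slip / sin(rake) = 64.76 / sin(52.2°) = 82 m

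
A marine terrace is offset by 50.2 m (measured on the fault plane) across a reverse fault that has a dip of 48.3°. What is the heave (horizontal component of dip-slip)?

heave = dip-slip × cos(dip) = 50.2 m × cos(48.3°) = 33.4 m

33.4 m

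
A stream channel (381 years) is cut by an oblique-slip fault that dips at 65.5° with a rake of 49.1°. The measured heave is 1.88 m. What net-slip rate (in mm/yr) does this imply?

15.7 mm/yr

dip-slip = heave / cos(dip) = 1.88 / cos(65.5°) = 4.533 m
net slip = dip-slip / sin(rake) = 4.533 / sin(49.1°) = 5.998 m
rate = 5.998 m / 381 years = 0.0157 m/yr = 15.7 mm/yr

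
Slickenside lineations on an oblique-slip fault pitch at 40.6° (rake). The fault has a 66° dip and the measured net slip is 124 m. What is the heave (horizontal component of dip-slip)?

32.8 m

dip-slip = net slip × sin(rake) = 124 m × sin(40.6°) = 80.70 m
heave = dip-slip × cos(dip) = 80.70 × cos(66°) = 32.8 m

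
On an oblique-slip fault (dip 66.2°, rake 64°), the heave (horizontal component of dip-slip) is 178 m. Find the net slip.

491 m

dip-slip = heave / cos(dip) = 178 / cos(66.2°) = 441.1 m
net slip = dip-slip / sin(rake) = 441.1 / sin(64°) = 491 m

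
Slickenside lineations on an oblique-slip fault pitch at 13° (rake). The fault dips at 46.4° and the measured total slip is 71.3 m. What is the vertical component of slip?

dip-slip = net slip × sin(rake) = 71.3 m × sin(13°) = 16.04 m
throw = dip-slip × sin(dip) = 16.04 × sin(46.4°) = 11.6 m

11.6 m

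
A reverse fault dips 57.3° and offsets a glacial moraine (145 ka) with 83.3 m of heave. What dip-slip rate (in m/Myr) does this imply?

dip-slip = heave / cos(dip) = 83.3 m / cos(57.3°) = 154.2 m
rate = 154.2 m / 145 ka = 0.00106 m/yr = 1060 m/Myr

1060 m/Myr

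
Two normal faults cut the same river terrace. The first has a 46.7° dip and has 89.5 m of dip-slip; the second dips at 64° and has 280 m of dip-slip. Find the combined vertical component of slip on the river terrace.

throw_A = 89.5 × sin(46.7°) = 65.14 m
throw_B = 280 × sin(64°) = 251.7 m
total = 65.14 + 251.7 = 317 m

317 m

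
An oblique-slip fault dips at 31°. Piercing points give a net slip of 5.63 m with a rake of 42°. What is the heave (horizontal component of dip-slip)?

3.23 m

dip-slip = net slip × sin(rake) = 5.63 m × sin(42°) = 3.767 m
heave = dip-slip × cos(dip) = 3.767 × cos(31°) = 3.23 m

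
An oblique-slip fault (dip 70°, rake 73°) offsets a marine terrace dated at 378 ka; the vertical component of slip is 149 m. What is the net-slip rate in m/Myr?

dip-slip = throw / sin(dip) = 149 / sin(70°) = 158.6 m
net slip = dip-slip / sin(rake) = 158.6 / sin(73°) = 165.8 m
rate = 165.8 m / 378 ka = 0.000439 m/yr = 439 m/Myr

439 m/Myr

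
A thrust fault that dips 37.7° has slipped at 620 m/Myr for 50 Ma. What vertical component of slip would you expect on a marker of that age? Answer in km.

dip-slip = rate × time = 620 m/Myr × 50 Ma = 31000 m
throw = dip-slip × sin(dip) = 31000 × sin(37.7°) = 19000 m = 19 km

19 km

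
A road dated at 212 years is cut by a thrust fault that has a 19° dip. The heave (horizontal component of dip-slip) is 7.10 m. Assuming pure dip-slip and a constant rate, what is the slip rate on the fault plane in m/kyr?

dip-slip = heave / cos(dip) = 7.10 m / cos(19°) = 7.509 m
rate = 7.509 m / 212 years = 0.0354 m/yr = 35.4 m/kyr

35.4 m/kyr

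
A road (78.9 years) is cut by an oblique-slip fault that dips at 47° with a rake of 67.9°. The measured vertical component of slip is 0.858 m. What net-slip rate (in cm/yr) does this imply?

dip-slip = throw / sin(dip) = 0.858 / sin(47°) = 1.173 m
net slip = dip-slip / sin(rake) = 1.173 / sin(67.9°) = 1.266 m
rate = 1.266 m / 78.9 years = 0.0160 m/yr = 1.60 cm/yr

1.60 cm/yr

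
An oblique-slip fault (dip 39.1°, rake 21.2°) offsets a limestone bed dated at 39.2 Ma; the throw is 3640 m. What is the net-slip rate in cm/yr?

dip-slip = throw / sin(dip) = 3640 / sin(39.1°) = 5772 m
net slip = dip-slip / sin(rake) = 5772 / sin(21.2°) = 15960 m
rate = 15960 m / 39.2 Ma = 0.000407 m/yr = 0.0407 cm/yr

0.0407 cm/yr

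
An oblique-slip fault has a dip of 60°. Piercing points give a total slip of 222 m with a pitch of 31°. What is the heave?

dip-slip = net slip × sin(rake) = 222 m × sin(31°) = 114.3 m
heave = dip-slip × cos(dip) = 114.3 × cos(60°) = 57.2 m

57.2 m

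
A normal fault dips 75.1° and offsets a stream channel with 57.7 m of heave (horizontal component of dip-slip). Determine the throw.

throw = heave × tan(dip) = 57.7 × tan(75.1°) = 217 m

217 m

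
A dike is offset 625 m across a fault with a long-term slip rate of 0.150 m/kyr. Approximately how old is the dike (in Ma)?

4.17 Ma

age = offset / rate = 625 m / (0.150 m/kyr) = 4.17e+06 yr = 4.17 Ma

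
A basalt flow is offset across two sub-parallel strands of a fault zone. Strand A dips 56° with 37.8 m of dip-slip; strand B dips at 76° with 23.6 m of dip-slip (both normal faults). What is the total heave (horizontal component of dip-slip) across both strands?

26.8 m

heave_A = 37.8 × cos(56°) = 21.14 m
heave_B = 23.6 × cos(76°) = 5.709 m
total = 21.14 + 5.709 = 26.8 m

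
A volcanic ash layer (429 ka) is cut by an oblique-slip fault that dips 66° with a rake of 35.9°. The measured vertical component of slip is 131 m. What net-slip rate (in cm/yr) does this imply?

0.0570 cm/yr

dip-slip = throw / sin(dip) = 131 / sin(66°) = 143.4 m
net slip = dip-slip / sin(rake) = 143.4 / sin(35.9°) = 244.5 m
rate = 244.5 m / 429 ka = 0.000570 m/yr = 0.0570 cm/yr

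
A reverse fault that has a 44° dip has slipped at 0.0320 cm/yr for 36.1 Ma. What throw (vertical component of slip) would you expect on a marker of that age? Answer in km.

8.02 km

dip-slip = rate × time = 0.0320 cm/yr × 36.1 Ma = 11550 m
throw = dip-slip × sin(dip) = 11550 × sin(44°) = 8020 m = 8.02 km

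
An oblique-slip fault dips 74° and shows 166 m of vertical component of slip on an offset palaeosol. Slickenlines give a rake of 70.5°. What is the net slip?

dip-slip = throw / sin(dip) = 166 / sin(74°) = 172.7 m
net slip = dip-slip / sin(rake) = 172.7 / sin(70.5°) = 183 m

183 m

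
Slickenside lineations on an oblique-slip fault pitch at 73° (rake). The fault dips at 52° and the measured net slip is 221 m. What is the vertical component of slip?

167 m

dip-slip = net slip × sin(rake) = 221 m × sin(73°) = 211.3 m
throw = dip-slip × sin(dip) = 211.3 × sin(52°) = 167 m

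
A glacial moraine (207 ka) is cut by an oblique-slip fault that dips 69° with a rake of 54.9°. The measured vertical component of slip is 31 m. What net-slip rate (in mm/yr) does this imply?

dip-slip = throw / sin(dip) = 31 / sin(69°) = 33.21 m
net slip = dip-slip / sin(rake) = 33.21 / sin(54.9°) = 40.59 m
rate = 40.59 m / 207 ka = 0.000196 m/yr = 0.196 mm/yr

0.196 mm/yr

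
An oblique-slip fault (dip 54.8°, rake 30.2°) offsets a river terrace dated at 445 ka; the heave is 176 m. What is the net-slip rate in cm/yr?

0.136 cm/yr

dip-slip = heave / cos(dip) = 176 / cos(54.8°) = 305.3 m
net slip = dip-slip / sin(rake) = 305.3 / sin(30.2°) = 607 m
rate = 607 m / 445 ka = 0.00136 m/yr = 0.136 cm/yr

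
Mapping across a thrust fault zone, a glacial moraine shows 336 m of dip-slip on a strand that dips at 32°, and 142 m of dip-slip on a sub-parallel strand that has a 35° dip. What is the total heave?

401 m

heave_A = 336 × cos(32°) = 284.9 m
heave_B = 142 × cos(35°) = 116.3 m
total = 284.9 + 116.3 = 401 m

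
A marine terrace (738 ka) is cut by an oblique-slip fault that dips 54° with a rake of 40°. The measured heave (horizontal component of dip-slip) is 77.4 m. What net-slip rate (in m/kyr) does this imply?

0.278 m/kyr

dip-slip = heave / cos(dip) = 77.4 / cos(54°) = 131.7 m
net slip = dip-slip / sin(rake) = 131.7 / sin(40°) = 204.9 m
rate = 204.9 m / 738 ka = 0.000278 m/yr = 0.278 m/kyr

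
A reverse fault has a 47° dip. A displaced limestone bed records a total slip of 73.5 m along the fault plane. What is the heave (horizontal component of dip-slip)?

heave = dip-slip × cos(dip) = 73.5 m × cos(47°) = 50.1 m

50.1 m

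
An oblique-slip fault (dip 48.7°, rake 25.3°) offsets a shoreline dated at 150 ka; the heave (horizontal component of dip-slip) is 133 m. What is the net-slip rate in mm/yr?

dip-slip = heave / cos(dip) = 133 / cos(48.7°) = 201.5 m
net slip = dip-slip / sin(rake) = 201.5 / sin(25.3°) = 471.5 m
rate = 471.5 m / 150 ka = 0.00314 m/yr = 3.14 mm/yr

3.14 mm/yr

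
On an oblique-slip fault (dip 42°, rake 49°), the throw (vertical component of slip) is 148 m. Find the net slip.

dip-slip = throw / sin(dip) = 148 / sin(42°) = 221.2 m
net slip = dip-slip / sin(rake) = 221.2 / sin(49°) = 293 m

293 m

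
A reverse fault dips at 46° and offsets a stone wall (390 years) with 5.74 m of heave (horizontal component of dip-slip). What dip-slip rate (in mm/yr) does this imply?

21.2 mm/yr

dip-slip = heave / cos(dip) = 5.74 m / cos(46°) = 8.263 m
rate = 8.263 m / 390 years = 0.0212 m/yr = 21.2 mm/yr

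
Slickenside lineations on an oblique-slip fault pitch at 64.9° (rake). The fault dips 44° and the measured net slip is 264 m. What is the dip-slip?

dip-slip = net slip × sin(rake) = 264 m × sin(64.9°) = 239 m

239 m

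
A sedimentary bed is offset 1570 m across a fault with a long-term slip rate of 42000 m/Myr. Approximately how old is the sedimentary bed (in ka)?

37.4 ka

age = offset / rate = 1570 m / (42000 m/Myr) = 37400 yr = 37.4 ka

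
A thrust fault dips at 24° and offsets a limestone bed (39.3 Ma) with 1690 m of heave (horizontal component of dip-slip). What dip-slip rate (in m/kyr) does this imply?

0.0471 m/kyr

dip-slip = heave / cos(dip) = 1690 m / cos(24°) = 1850 m
rate = 1850 m / 39.3 Ma = 0.0000471 m/yr = 0.0471 m/kyr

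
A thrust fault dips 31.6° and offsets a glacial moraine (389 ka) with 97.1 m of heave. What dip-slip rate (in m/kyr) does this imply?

0.293 m/kyr

dip-slip = heave / cos(dip) = 97.1 m / cos(31.6°) = 114 m
rate = 114 m / 389 ka = 0.000293 m/yr = 0.293 m/kyr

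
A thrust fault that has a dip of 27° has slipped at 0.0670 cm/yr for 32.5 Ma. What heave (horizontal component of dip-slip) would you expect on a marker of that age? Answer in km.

dip-slip = rate × time = 0.0670 cm/yr × 32.5 Ma = 21780 m
heave = dip-slip × cos(dip) = 21780 × cos(27°) = 19400 m = 19.4 km

19.4 km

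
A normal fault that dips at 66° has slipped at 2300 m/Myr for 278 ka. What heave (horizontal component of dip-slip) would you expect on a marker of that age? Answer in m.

dip-slip = rate × time = 2300 m/Myr × 278 ka = 639.4 m
heave = dip-slip × cos(dip) = 639.4 × cos(66°) = 260 m

260 m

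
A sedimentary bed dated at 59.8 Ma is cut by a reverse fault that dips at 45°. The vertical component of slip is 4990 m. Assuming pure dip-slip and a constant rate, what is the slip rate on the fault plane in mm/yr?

0.118 mm/yr

dip-slip = throw / sin(dip) = 4990 m / sin(45°) = 7057 m
rate = 7057 m / 59.8 Ma = 0.000118 m/yr = 0.118 mm/yr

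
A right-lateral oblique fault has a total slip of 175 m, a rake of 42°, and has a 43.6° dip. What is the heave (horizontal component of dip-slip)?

dip-slip = net slip × sin(rake) = 175 m × sin(42°) = 117.1 m
heave = dip-slip × cos(dip) = 117.1 × cos(43.6°) = 84.8 m

84.8 m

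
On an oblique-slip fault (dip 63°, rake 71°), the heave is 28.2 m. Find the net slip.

65.7 m

dip-slip = heave / cos(dip) = 28.2 / cos(63°) = 62.12 m
net slip = dip-slip / sin(rake) = 62.12 / sin(71°) = 65.7 m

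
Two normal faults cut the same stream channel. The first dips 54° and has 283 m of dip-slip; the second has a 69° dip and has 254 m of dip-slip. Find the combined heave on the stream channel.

heave_A = 283 × cos(54°) = 166.3 m
heave_B = 254 × cos(69°) = 91.03 m
total = 166.3 + 91.03 = 257 m

257 m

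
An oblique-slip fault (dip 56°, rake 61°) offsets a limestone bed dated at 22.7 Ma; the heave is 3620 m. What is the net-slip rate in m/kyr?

0.326 m/kyr

dip-slip = heave / cos(dip) = 3620 / cos(56°) = 6474 m
net slip = dip-slip / sin(rake) = 6474 / sin(61°) = 7402 m
rate = 7402 m / 22.7 Ma = 0.000326 m/yr = 0.326 m/kyr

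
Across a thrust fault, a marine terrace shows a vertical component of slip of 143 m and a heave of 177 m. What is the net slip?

228 m

net slip = √(throw² + heave²) = √(143² + 177²) = 228 m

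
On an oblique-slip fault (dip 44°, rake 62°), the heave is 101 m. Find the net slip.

dip-slip = heave / cos(dip) = 101 / cos(44°) = 140.4 m
net slip = dip-slip / sin(rake) = 140.4 / sin(62°) = 159 m

159 m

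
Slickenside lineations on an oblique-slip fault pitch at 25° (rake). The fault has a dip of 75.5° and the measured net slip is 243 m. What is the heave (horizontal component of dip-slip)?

25.7 m

dip-slip = net slip × sin(rake) = 243 m × sin(25°) = 102.7 m
heave = dip-slip × cos(dip) = 102.7 × cos(75.5°) = 25.7 m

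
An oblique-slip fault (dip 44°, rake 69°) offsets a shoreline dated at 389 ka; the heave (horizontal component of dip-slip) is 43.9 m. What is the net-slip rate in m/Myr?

dip-slip = heave / cos(dip) = 43.9 / cos(44°) = 61.03 m
net slip = dip-slip / sin(rake) = 61.03 / sin(69°) = 65.37 m
rate = 65.37 m / 389 ka = 0.000168 m/yr = 168 m/Myr

168 m/Myr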